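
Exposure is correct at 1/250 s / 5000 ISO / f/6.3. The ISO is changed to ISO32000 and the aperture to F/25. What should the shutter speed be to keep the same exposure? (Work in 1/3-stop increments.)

1/100s

ISO: 5000 → 6400 → 8000 → 10000 → 12800 → 16000 → 20000 → 25600 → 32000 — 2 2/3 stops higher (brighter).
Aperture: f/6.3 → f/7.1 → f/8 → f/9 → f/10 → f/11 → f/13 → f/14 → f/16 → f/18 → f/20 → f/22 → f/25 — 4 stops smaller aperture (darker).
Net change so far: 1 1/3 stops darker. Offset with the shutter speed: 1/250 → 1/200 → 1/160 → 1/125 → 1/100.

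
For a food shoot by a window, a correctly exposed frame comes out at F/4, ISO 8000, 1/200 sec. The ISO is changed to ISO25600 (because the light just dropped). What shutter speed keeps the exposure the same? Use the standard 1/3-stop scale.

1/640s

ISO: 8000 → 10000 → 12800 → 16000 → 20000 → 25600 — 1 2/3 stops higher (brighter).
Need 1 2/3 stops darker from the shutter speed: 1/200 → 1/250 → 1/320 → 1/400 → 1/500 → 1/640.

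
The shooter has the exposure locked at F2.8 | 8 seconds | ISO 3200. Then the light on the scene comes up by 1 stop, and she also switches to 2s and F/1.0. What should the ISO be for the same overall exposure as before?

Scene light: 1 stop brighter.
Shutter speed: 8 → 4 → 2 — 2 stops faster (darker).
Aperture: f/2.8 → f/2 → f/1.4 → f/1.0 — 3 stops larger aperture (brighter).
Net so far: 2 stops brighter. ISO: 3200 → 1600 → 800.

ISO 800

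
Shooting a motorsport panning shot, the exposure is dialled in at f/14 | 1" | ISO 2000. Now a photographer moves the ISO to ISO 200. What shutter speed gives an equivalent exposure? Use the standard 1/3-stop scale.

10 s

ISO: 2000 → 1600 → 1250 → 1000 → 800 → 640 → 500 → 400 → 320 → 250 → 200 — 3 1/3 stops dropped (darker).
Need 3 1/3 stops brighter from the shutter speed: 1 → 1.3 → 1.6 → 2 → 2.5 → 3.2 → 4 → 5 → 6 → 8 → 10.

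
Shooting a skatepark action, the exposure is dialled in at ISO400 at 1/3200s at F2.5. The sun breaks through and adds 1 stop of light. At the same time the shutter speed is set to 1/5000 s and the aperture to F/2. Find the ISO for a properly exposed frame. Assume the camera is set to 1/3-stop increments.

ISO 200

Scene light: 1 stop brighter.
Shutter speed: 1/3200 → 1/4000 → 1/5000 — 2/3 stop shorter (darker).
Aperture: f/2.5 → f/2.2 → f/2 — 2/3 stop larger aperture (brighter).
Net so far: 1 stop brighter. ISO: 400 → 320 → 250 → 200.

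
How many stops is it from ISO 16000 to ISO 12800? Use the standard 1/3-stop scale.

1/3 stop

16000 → 12800 — count the steps: 1 third-stops = 1/3 stop.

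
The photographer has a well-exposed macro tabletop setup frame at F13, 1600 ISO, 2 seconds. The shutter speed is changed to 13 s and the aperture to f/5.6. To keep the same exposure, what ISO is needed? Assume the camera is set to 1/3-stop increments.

ISO 50

Shutter speed: 2 → 2.5 → 3.2 → 4 → 5 → 6 → 8 → 10 → 13 — 2 2/3 stops slower (brighter).
Aperture: f/13 → f/11 → f/10 → f/9 → f/8 → f/7.1 → f/6.3 → f/5.6 — 2 1/3 stops larger aperture (brighter).
Net change so far: 5 stops brighter. Offset with the ISO: 1600 → 1250 → 1000 → 800 → 640 → 500 → 400 → 320 → 250 → 200 → 160 → 125 → 100 → 80 → 64 → 50.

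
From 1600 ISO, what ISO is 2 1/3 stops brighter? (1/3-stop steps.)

ISO 8000

ISO: 1600 → 2000 → 2500 → 3200 → 4000 → 5000 → 6400 → 8000 — 2 1/3 stops higher (brighter).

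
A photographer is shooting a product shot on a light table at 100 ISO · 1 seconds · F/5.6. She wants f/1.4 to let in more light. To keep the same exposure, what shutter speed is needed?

Aperture: f/5.6 → f/4 → f/2.8 → f/2 → f/1.4 — 4 stops larger aperture (brighter).
Need 4 stops darker from the shutter speed: 1 → 1/2 → 1/4 → 1/8 → 1/15.

1/15s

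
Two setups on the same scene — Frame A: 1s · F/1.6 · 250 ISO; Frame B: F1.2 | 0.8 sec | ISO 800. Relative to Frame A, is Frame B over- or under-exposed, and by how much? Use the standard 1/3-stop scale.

Aperture: f/1.6 → f/1.4 → f/1.2 — 2/3 stop larger aperture (brighter).
Shutter speed: 1 → 0.8 — 1/3 stop faster (darker).
ISO: 250 → 320 → 400 → 500 → 640 → 800 — 1 2/3 stops higher (brighter).
Net: +2/3 −1/3 +1 2/3 = +2 stops.

2 stops brighter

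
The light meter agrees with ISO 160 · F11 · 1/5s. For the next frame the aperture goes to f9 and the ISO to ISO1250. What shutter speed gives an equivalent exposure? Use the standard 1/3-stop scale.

1/60s

Aperture: f/11 → f/10 → f/9 — 2/3 stop opened up (brighter).
ISO: 160 → 200 → 250 → 320 → 400 → 500 → 640 → 800 → 1000 → 1250 — 3 stops raised (brighter).
Net change so far: 3 2/3 stops brighter. Offset with the shutter speed: 1/5 → 1/6 → 1/8 → 1/10 → 1/13 → 1/15 → 1/20 → 1/25 → 1/30 → 1/40 → 1/50 → 1/60.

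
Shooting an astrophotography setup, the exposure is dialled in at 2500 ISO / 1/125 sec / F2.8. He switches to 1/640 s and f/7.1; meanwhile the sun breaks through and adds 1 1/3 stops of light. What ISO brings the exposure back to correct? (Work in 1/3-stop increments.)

ISO 32000

Scene light: 1 1/3 stops brighter.
Shutter speed: 1/125 → 1/160 → 1/200 → 1/250 → 1/320 → 1/400 → 1/500 → 1/640 — 2 1/3 stops shorter (darker).
Aperture: f/2.8 → f/3.2 → f/3.5 → f/4 → f/4.5 → f/5 → f/5.6 → f/6.3 → f/7.1 — 2 2/3 stops narrower (darker).
Net so far: 3 2/3 stops darker. ISO: 2500 → 3200 → 4000 → 5000 → 6400 → 8000 → 10000 → 12800 → 16000 → 20000 → 25600 → 32000.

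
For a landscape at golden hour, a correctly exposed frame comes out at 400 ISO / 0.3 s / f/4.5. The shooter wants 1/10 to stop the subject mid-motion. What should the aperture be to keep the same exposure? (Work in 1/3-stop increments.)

f/2.5

Shutter speed: 0.3 → 1/4 → 1/5 → 1/6 → 1/8 → 1/10 — 1 2/3 stops faster (darker).
Need 1 2/3 stops brighter from the aperture: f/4.5 → f/4 → f/3.5 → f/3.2 → f/2.8 → f/2.5.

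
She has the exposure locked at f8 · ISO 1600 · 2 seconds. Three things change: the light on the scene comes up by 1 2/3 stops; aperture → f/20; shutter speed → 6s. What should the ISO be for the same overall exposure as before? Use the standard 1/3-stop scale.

Scene light: 1 2/3 stops brighter.
Aperture: f/8 → f/9 → f/10 → f/11 → f/13 → f/14 → f/16 → f/18 → f/20 — 2 2/3 stops stopped down (darker).
Shutter speed: 2 → 2.5 → 3.2 → 4 → 5 → 6 — 1 2/3 stops longer (brighter).
Net so far: 2/3 stop brighter. ISO: 1600 → 1250 → 1000.

ISO 1000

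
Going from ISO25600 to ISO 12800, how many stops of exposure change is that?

25600 → 12800 — count the steps: 1 stop.

1 stop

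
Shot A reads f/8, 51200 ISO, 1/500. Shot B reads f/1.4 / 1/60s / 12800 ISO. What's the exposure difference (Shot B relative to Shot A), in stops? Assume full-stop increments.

Aperture: f/8 → f/5.6 → f/4 → f/2.8 → f/2 → f/1.4 — 5 stops wider (brighter).
Shutter speed: 1/500 → 1/250 → 1/125 → 1/60 — 3 stops slower (brighter).
ISO: 51200 → 25600 → 12800 — 2 stops dropped (darker).
Net: +5 +3 −2 = +6 stops.

6 stops brighter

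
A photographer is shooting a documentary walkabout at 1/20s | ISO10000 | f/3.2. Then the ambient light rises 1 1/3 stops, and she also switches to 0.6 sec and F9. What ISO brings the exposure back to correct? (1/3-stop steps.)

Scene light: 1 1/3 stops brighter.
Shutter speed: 1/20 → 1/15 → 1/13 → 1/10 → 1/8 → 1/6 → 1/5 → 1/4 → 0.3 → 0.4 → 0.5 → 0.6 — 3 2/3 stops longer (brighter).
Aperture: f/3.2 → f/3.5 → f/4 → f/4.5 → f/5 → f/5.6 → f/6.3 → f/7.1 → f/8 → f/9 — 3 stops smaller aperture (darker).
Net so far: 2 stops brighter. ISO: 10000 → 8000 → 6400 → 5000 → 4000 → 3200 → 2500.

ISO 2500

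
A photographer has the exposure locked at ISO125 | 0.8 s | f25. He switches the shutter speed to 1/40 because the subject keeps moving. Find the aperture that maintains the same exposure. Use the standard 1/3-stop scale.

f/4.5

Shutter speed: 0.8 → 0.6 → 0.5 → 0.4 → 0.3 → 1/4 → 1/5 → 1/6 → 1/8 → 1/10 → 1/13 → 1/15 → 1/20 → 1/25 → 1/30 → 1/40 — 5 stops faster (darker).
Need 5 stops brighter from the aperture: f/25 → f/22 → f/20 → f/18 → f/16 → f/14 → f/13 → f/11 → f/10 → f/9 → f/8 → f/7.1 → f/6.3 → f/5.6 → f/5 → f/4.5.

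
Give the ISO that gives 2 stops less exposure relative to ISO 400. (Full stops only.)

ISO: 400 → 200 → 100 — 2 stops lower (darker).

ISO 100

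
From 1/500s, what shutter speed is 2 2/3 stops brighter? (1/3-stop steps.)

Shutter speed: 1/500 → 1/400 → 1/320 → 1/250 → 1/200 → 1/160 → 1/125 → 1/100 → 1/80 — 2 2/3 stops longer (brighter).

1/80s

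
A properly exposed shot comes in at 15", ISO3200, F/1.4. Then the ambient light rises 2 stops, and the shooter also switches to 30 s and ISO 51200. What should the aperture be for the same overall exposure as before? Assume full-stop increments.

Scene light: 2 stops brighter.
Shutter speed: 15 → 30 — 1 stop longer (brighter).
ISO: 3200 → 6400 → 12800 → 25600 → 51200 — 4 stops raised (brighter).
Net so far: 7 stops brighter. Aperture: f/1.4 → f/2 → f/2.8 → f/4 → f/5.6 → f/8 → f/11 → f/16.

f/16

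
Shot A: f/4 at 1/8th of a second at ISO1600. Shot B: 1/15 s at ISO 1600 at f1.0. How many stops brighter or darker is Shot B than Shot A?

3 stops brighter

Aperture: f/4 → f/2.8 → f/2 → f/1.4 → f/1.0 — 4 stops wider (brighter).
Shutter speed: 1/8 → 1/15 — 1 stop faster (darker).
ISO: unchanged.
Net: +4 −1 = +3 stops.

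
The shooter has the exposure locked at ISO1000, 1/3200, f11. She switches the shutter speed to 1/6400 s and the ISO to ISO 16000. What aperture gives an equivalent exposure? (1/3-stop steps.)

Shutter speed: 1/3200 → 1/4000 → 1/5000 → 1/6400 — 1 stop faster (darker).
ISO: 1000 → 1250 → 1600 → 2000 → 2500 → 3200 → 4000 → 5000 → 6400 → 8000 → 10000 → 12800 → 16000 — 4 stops higher (brighter).
Net change so far: 3 stops brighter. Offset with the aperture: f/11 → f/13 → f/14 → f/16 → f/18 → f/20 → f/22 → f/25 → f/29 → f/32.

f/32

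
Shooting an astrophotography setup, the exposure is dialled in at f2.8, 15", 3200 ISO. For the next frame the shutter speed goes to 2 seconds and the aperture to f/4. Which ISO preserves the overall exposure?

ISO 51200

Shutter speed: 15 → 8 → 4 → 2 — 3 stops shorter (darker).
Aperture: f/2.8 → f/4 — 1 stop smaller aperture (darker).
Net change so far: 4 stops darker. Offset with the ISO: 3200 → 6400 → 12800 → 25600 → 51200.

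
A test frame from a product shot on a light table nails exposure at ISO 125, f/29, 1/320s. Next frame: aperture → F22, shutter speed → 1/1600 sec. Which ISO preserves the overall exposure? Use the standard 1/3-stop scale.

ISO 400

Aperture: f/29 → f/25 → f/22 — 2/3 stop wider (brighter).
Shutter speed: 1/320 → 1/400 → 1/500 → 1/640 → 1/800 → 1/1000 → 1/1250 → 1/1600 — 2 1/3 stops faster (darker).
Net change so far: 1 2/3 stops darker. Offset with the ISO: 125 → 160 → 200 → 250 → 320 → 400.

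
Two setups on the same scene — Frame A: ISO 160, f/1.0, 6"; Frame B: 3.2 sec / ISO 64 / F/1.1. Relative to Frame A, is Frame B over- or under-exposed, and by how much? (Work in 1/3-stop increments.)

2 2/3 stops darker

Aperture: f/1.0 → f/1.1 — 1/3 stop smaller aperture (darker).
Shutter speed: 6 → 5 → 4 → 3.2 — 1 stop shorter (darker).
ISO: 160 → 125 → 100 → 80 → 64 — 1 1/3 stops dropped (darker).
Net: −1/3 −1 −1 1/3 = −2 2/3 stops.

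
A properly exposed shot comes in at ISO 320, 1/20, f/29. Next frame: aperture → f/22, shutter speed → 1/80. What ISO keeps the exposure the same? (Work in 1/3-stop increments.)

Aperture: f/29 → f/25 → f/22 — 2/3 stop opened up (brighter).
Shutter speed: 1/20 → 1/25 → 1/30 → 1/40 → 1/50 → 1/60 → 1/80 — 2 stops faster (darker).
Net change so far: 1 1/3 stops darker. Offset with the ISO: 320 → 400 → 500 → 640 → 800.

ISO 800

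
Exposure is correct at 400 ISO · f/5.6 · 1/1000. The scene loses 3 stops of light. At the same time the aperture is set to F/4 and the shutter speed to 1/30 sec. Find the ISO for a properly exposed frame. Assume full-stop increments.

ISO 50

Scene light: 3 stops darker.
Aperture: f/5.6 → f/4 — 1 stop wider (brighter).
Shutter speed: 1/1000 → 1/500 → 1/250 → 1/125 → 1/60 → 1/30 — 5 stops slower (brighter).
Net so far: 3 stops brighter. ISO: 400 → 200 → 100 → 50.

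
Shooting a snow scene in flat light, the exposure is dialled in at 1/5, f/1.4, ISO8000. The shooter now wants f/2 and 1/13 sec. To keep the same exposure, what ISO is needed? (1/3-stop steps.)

Aperture: f/1.4 → f/1.6 → f/1.8 → f/2 — 1 stop stopped down (darker).
Shutter speed: 1/5 → 1/6 → 1/8 → 1/10 → 1/13 — 1 1/3 stops faster (darker).
Net change so far: 2 1/3 stops darker. Offset with the ISO: 8000 → 10000 → 12800 → 16000 → 20000 → 25600 → 32000 → 40000.

ISO 40000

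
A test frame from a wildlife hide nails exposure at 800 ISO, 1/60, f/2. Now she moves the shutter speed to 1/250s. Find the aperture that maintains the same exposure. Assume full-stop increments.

f/1.0

Shutter speed: 1/60 → 1/125 → 1/250 — 2 stops shorter (darker).
Need 2 stops brighter from the aperture: f/2 → f/1.4 → f/1.0.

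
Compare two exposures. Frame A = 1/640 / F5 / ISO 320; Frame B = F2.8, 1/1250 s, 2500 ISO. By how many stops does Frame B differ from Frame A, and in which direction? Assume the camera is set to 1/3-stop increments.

3 2/3 stops brighter

Aperture: f/5 → f/4.5 → f/4 → f/3.5 → f/3.2 → f/2.8 — 1 2/3 stops wider (brighter).
Shutter speed: 1/640 → 1/800 → 1/1000 → 1/1250 — 1 stop faster (darker).
ISO: 320 → 400 → 500 → 640 → 800 → 1000 → 1250 → 1600 → 2000 → 2500 — 3 stops higher (brighter).
Net: +1 2/3 −1 +3 = +3 2/3 stops.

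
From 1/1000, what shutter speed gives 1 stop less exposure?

1/2000s

Shutter speed: 1/1000 → 1/2000 — 1 stop shorter (darker).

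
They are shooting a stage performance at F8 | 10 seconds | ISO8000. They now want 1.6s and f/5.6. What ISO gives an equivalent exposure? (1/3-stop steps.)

Shutter speed: 10 → 8 → 6 → 5 → 4 → 3.2 → 2.5 → 2 → 1.6 — 2 2/3 stops faster (darker).
Aperture: f/8 → f/7.1 → f/6.3 → f/5.6 — 1 stop larger aperture (brighter).
Net change so far: 1 2/3 stops darker. Offset with the ISO: 8000 → 10000 → 12800 → 16000 → 20000 → 25600.

ISO 25600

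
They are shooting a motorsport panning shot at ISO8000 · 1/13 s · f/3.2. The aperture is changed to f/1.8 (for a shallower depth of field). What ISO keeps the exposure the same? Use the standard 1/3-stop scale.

ISO 2500

Aperture: f/3.2 → f/2.8 → f/2.5 → f/2.2 → f/2 → f/1.8 — 1 2/3 stops wider (brighter).
Need 1 2/3 stops darker from the ISO: 8000 → 6400 → 5000 → 4000 → 3200 → 2500.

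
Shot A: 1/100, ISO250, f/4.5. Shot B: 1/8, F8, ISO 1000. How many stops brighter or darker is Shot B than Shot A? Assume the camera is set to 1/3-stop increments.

4 stops brighter

Aperture: f/4.5 → f/5 → f/5.6 → f/6.3 → f/7.1 → f/8 — 1 2/3 stops stopped down (darker).
Shutter speed: 1/100 → 1/80 → 1/60 → 1/50 → 1/40 → 1/30 → 1/25 → 1/20 → 1/15 → 1/13 → 1/10 → 1/8 — 3 2/3 stops slower (brighter).
ISO: 250 → 320 → 400 → 500 → 640 → 800 → 1000 — 2 stops higher (brighter).
Net: −1 2/3 +3 2/3 +2 = +4 stops.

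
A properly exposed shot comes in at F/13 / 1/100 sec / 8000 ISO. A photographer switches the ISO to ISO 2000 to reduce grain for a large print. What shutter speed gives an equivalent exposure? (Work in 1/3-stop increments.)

1/25s

ISO: 8000 → 6400 → 5000 → 4000 → 3200 → 2500 → 2000 — 2 stops lower (darker).
Need 2 stops brighter from the shutter speed: 1/100 → 1/80 → 1/60 → 1/50 → 1/40 → 1/30 → 1/25.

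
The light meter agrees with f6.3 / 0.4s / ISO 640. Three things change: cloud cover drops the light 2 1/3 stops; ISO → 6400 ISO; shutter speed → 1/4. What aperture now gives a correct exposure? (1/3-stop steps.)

f/7.1

Scene light: 2 1/3 stops darker.
ISO: 640 → 800 → 1000 → 1250 → 1600 → 2000 → 2500 → 3200 → 4000 → 5000 → 6400 — 3 1/3 stops raised (brighter).
Shutter speed: 0.4 → 0.3 → 1/4 — 2/3 stop faster (darker).
Net so far: 1/3 stop brighter. Aperture: f/6.3 → f/7.1.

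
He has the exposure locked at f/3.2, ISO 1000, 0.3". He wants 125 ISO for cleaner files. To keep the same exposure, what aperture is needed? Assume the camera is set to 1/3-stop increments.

ISO: 1000 → 800 → 640 → 500 → 400 → 320 → 250 → 200 → 160 → 125 — 3 stops lower (darker).
Need 3 stops brighter from the aperture: f/3.2 → f/2.8 → f/2.5 → f/2.2 → f/2 → f/1.8 → f/1.6 → f/1.4 → f/1.2 → f/1.1.

f/1.1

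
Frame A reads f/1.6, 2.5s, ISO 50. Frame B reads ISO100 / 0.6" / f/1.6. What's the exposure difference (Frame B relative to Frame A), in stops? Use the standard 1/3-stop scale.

1 stop darker

Aperture: unchanged.
Shutter speed: 2.5 → 2 → 1.6 → 1.3 → 1 → 0.8 → 0.6 — 2 stops faster (darker).
ISO: 50 → 64 → 80 → 100 — 1 stop higher (brighter).
Net: −2 +1 = −1 stop.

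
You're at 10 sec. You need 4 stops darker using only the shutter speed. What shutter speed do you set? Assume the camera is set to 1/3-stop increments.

0.6 s

Shutter speed: 10 → 8 → 6 → 5 → 4 → 3.2 → 2.5 → 2 → 1.6 → 1.3 → 1 → 0.8 → 0.6 — 4 stops shorter (darker).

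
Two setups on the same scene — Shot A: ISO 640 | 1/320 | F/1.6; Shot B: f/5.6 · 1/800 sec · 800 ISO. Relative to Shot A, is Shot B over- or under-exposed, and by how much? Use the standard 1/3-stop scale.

4 2/3 stops darker

Aperture: f/1.6 → f/1.8 → f/2 → f/2.2 → f/2.5 → f/2.8 → f/3.2 → f/3.5 → f/4 → f/4.5 → f/5 → f/5.6 — 3 2/3 stops stopped down (darker).
Shutter speed: 1/320 → 1/400 → 1/500 → 1/640 → 1/800 — 1 1/3 stops shorter (darker).
ISO: 640 → 800 — 1/3 stop higher (brighter).
Net: −3 2/3 −1 1/3 +1/3 = −4 2/3 stops.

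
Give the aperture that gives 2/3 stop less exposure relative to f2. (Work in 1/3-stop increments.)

f/2.5

Aperture: f/2 → f/2.2 → f/2.5 — 2/3 stop smaller aperture (darker).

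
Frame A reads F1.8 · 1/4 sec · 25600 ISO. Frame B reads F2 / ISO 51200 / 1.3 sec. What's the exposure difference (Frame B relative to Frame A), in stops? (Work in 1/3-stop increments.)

3 stops brighter

Aperture: f/1.8 → f/2 — 1/3 stop narrower (darker).
Shutter speed: 1/4 → 0.3 → 0.4 → 0.5 → 0.6 → 0.8 → 1 → 1.3 — 2 1/3 stops slower (brighter).
ISO: 25600 → 32000 → 40000 → 51200 — 1 stop raised (brighter).
Net: −1/3 +2 1/3 +1 = +3 stops.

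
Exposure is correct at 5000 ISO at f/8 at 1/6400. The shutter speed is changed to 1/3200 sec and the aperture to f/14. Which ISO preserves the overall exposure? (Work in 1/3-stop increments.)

Shutter speed: 1/6400 → 1/5000 → 1/4000 → 1/3200 — 1 stop longer (brighter).
Aperture: f/8 → f/9 → f/10 → f/11 → f/13 → f/14 — 1 2/3 stops narrower (darker).
Net change so far: 2/3 stop darker. Offset with the ISO: 5000 → 6400 → 8000.

ISO 8000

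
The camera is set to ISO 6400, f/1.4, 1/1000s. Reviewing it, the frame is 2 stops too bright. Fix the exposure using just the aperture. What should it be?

f/2.8

Overexposed by 2 stops → need 2 stops darker.
Aperture: f/1.4 → f/2 → f/2.8.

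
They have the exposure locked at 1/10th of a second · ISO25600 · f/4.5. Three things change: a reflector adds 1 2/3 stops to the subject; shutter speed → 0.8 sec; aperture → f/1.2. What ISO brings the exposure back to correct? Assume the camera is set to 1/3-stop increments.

Scene light: 1 2/3 stops brighter.
Shutter speed: 1/10 → 1/8 → 1/6 → 1/5 → 1/4 → 0.3 → 0.4 → 0.5 → 0.6 → 0.8 — 3 stops slower (brighter).
Aperture: f/4.5 → f/4 → f/3.5 → f/3.2 → f/2.8 → f/2.5 → f/2.2 → f/2 → f/1.8 → f/1.6 → f/1.4 → f/1.2 — 3 2/3 stops wider (brighter).
Net so far: 8 1/3 stops brighter. ISO: 25600 → 20000 → 16000 → 12800 → 10000 → 8000 → 6400 → 5000 → 4000 → 3200 → 2500 → 2000 → 1600 → 1250 → 1000 → 800 → 640 → 500 → 400 → 320 → 250 → 200 → 160 → 125 → 100 → 80.

ISO 80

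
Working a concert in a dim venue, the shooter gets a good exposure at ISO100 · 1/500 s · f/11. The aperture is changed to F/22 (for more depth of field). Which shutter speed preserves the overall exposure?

Aperture: f/11 → f/16 → f/22 — 2 stops narrower (darker).
Need 2 stops brighter from the shutter speed: 1/500 → 1/250 → 1/125.

1/125s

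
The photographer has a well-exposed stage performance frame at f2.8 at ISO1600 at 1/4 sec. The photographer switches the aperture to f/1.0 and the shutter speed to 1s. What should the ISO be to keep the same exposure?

ISO 50

Aperture: f/2.8 → f/2 → f/1.4 → f/1.0 — 3 stops wider (brighter).
Shutter speed: 1/4 → 1/2 → 1 — 2 stops longer (brighter).
Net change so far: 5 stops brighter. Offset with the ISO: 1600 → 800 → 400 → 200 → 100 → 50.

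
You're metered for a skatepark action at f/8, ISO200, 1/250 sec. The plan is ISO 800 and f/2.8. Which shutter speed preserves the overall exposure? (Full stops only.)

ISO: 200 → 400 → 800 — 2 stops raised (brighter).
Aperture: f/8 → f/5.6 → f/4 → f/2.8 — 3 stops wider (brighter).
Net change so far: 5 stops brighter. Offset with the shutter speed: 1/250 → 1/500 → 1/1000 → 1/2000 → 1/4000 → 1/8000.

1/8000s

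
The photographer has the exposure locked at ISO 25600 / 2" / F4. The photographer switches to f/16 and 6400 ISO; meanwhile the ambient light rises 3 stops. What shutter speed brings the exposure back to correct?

15 s

Scene light: 3 stops brighter.
Aperture: f/4 → f/5.6 → f/8 → f/11 → f/16 — 4 stops smaller aperture (darker).
ISO: 25600 → 12800 → 6400 — 2 stops dropped (darker).
Net so far: 3 stops darker. Shutter speed: 2 → 4 → 8 → 15.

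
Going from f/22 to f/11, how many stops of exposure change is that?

2 stops

f/22 → f/16 → f/11 — count the steps: 2 stops.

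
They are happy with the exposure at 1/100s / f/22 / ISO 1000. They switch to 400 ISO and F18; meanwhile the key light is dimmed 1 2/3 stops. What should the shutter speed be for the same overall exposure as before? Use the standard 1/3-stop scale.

Scene light: 1 2/3 stops darker.
ISO: 1000 → 800 → 640 → 500 → 400 — 1 1/3 stops dropped (darker).
Aperture: f/22 → f/20 → f/18 — 2/3 stop larger aperture (brighter).
Net so far: 2 1/3 stops darker. Shutter speed: 1/100 → 1/80 → 1/60 → 1/50 → 1/40 → 1/30 → 1/25 → 1/20.

1/20s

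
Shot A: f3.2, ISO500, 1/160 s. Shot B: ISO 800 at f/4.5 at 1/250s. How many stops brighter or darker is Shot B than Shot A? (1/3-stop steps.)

Aperture: f/3.2 → f/3.5 → f/4 → f/4.5 — 1 stop smaller aperture (darker).
Shutter speed: 1/160 → 1/200 → 1/250 — 2/3 stop shorter (darker).
ISO: 500 → 640 → 800 — 2/3 stop higher (brighter).
Net: −1 −2/3 +2/3 = −1 stop.

1 stop darker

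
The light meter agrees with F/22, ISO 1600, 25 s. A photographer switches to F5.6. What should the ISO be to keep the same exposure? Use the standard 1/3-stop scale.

Aperture: f/22 → f/20 → f/18 → f/16 → f/14 → f/13 → f/11 → f/10 → f/9 → f/8 → f/7.1 → f/6.3 → f/5.6 — 4 stops wider (brighter).
Need 4 stops darker from the ISO: 1600 → 1250 → 1000 → 800 → 640 → 500 → 400 → 320 → 250 → 200 → 160 → 125 → 100.

ISO 100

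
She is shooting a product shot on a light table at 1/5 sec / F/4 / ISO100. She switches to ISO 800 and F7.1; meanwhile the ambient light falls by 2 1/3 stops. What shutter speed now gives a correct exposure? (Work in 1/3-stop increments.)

0.4 s

Scene light: 2 1/3 stops darker.
ISO: 100 → 125 → 160 → 200 → 250 → 320 → 400 → 500 → 640 → 800 — 3 stops raised (brighter).
Aperture: f/4 → f/4.5 → f/5 → f/5.6 → f/6.3 → f/7.1 — 1 2/3 stops stopped down (darker).
Net so far: 1 stop darker. Shutter speed: 1/5 → 1/4 → 0.3 → 0.4.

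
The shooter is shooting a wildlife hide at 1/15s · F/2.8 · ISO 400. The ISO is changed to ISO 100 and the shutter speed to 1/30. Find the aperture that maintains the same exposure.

ISO: 400 → 200 → 100 — 2 stops lower (darker).
Shutter speed: 1/15 → 1/30 — 1 stop faster (darker).
Net change so far: 3 stops darker. Offset with the aperture: f/2.8 → f/2 → f/1.4 → f/1.0.

f/1.0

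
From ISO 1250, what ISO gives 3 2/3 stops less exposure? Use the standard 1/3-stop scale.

ISO: 1250 → 1000 → 800 → 640 → 500 → 400 → 320 → 250 → 200 → 160 → 125 → 100 — 3 2/3 stops dropped (darker).

ISO 100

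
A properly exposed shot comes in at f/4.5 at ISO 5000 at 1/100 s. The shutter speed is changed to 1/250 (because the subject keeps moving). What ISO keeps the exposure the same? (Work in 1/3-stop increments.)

ISO 12800

Shutter speed: 1/100 → 1/125 → 1/160 → 1/200 → 1/250 — 1 1/3 stops faster (darker).
Need 1 1/3 stops brighter from the ISO: 5000 → 6400 → 8000 → 10000 → 12800.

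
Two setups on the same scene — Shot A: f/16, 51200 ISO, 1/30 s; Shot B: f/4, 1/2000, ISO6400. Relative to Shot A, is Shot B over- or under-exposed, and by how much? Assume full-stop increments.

Aperture: f/16 → f/11 → f/8 → f/5.6 → f/4 — 4 stops opened up (brighter).
Shutter speed: 1/30 → 1/60 → 1/125 → 1/250 → 1/500 → 1/1000 → 1/2000 — 6 stops faster (darker).
ISO: 51200 → 25600 → 12800 → 6400 — 3 stops lower (darker).
Net: +4 −6 −3 = −5 stops.

5 stops darker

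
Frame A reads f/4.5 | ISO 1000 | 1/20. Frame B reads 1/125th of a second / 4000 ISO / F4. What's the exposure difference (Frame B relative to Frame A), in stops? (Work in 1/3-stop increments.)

1/3 stop darker

Aperture: f/4.5 → f/4 — 1/3 stop wider (brighter).
Shutter speed: 1/20 → 1/25 → 1/30 → 1/40 → 1/50 → 1/60 → 1/80 → 1/100 → 1/125 — 2 2/3 stops faster (darker).
ISO: 1000 → 1250 → 1600 → 2000 → 2500 → 3200 → 4000 — 2 stops higher (brighter).
Net: +1/3 −2 2/3 +2 = −1/3 stops.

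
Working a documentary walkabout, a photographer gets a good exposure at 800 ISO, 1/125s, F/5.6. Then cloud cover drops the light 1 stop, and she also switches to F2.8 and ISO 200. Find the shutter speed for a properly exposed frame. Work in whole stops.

Scene light: 1 stop darker.
Aperture: f/5.6 → f/4 → f/2.8 — 2 stops larger aperture (brighter).
ISO: 800 → 400 → 200 — 2 stops dropped (darker).
Net so far: 1 stop darker. Shutter speed: 1/125 → 1/60.

1/60s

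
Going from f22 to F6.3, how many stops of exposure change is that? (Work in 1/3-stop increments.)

3 2/3 stops

f/22 → f/20 → f/18 → f/16 → f/14 → f/13 → f/11 → f/10 → f/9 → f/8 → f/7.1 → f/6.3 — count the steps: 11 third-stops = 3 2/3 stops.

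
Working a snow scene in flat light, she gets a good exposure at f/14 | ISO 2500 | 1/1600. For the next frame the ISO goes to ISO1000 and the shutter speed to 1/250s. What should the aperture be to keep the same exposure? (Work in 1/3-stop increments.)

f/22

ISO: 2500 → 2000 → 1600 → 1250 → 1000 — 1 1/3 stops dropped (darker).
Shutter speed: 1/1600 → 1/1250 → 1/1000 → 1/800 → 1/640 → 1/500 → 1/400 → 1/320 → 1/250 — 2 2/3 stops slower (brighter).
Net change so far: 1 1/3 stops brighter. Offset with the aperture: f/14 → f/16 → f/18 → f/20 → f/22.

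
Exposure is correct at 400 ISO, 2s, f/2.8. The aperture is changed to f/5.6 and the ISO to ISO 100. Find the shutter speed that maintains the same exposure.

30 s

Aperture: f/2.8 → f/4 → f/5.6 — 2 stops stopped down (darker).
ISO: 400 → 200 → 100 — 2 stops lower (darker).
Net change so far: 4 stops darker. Offset with the shutter speed: 2 → 4 → 8 → 15 → 30.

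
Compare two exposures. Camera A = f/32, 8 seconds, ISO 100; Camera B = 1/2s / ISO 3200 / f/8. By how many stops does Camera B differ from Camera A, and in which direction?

5 stops brighter

Aperture: f/32 → f/22 → f/16 → f/11 → f/8 — 4 stops opened up (brighter).
Shutter speed: 8 → 4 → 2 → 1 → 1/2 — 4 stops shorter (darker).
ISO: 100 → 200 → 400 → 800 → 1600 → 3200 — 5 stops higher (brighter).
Net: +4 −4 +5 = +5 stops.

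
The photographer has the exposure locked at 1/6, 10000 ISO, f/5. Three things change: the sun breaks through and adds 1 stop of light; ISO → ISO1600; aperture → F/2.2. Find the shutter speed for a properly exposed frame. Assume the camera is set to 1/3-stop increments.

1/10s

Scene light: 1 stop brighter.
ISO: 10000 → 8000 → 6400 → 5000 → 4000 → 3200 → 2500 → 2000 → 1600 — 2 2/3 stops dropped (darker).
Aperture: f/5 → f/4.5 → f/4 → f/3.5 → f/3.2 → f/2.8 → f/2.5 → f/2.2 — 2 1/3 stops opened up (brighter).
Net so far: 2/3 stop brighter. Shutter speed: 1/6 → 1/8 → 1/10.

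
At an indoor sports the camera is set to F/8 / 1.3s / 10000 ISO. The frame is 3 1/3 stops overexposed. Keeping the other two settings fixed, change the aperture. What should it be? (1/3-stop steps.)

Overexposed by 3 1/3 stops → need 3 1/3 stops darker.
Aperture: f/8 → f/9 → f/10 → f/11 → f/13 → f/14 → f/16 → f/18 → f/20 → f/22 → f/25.

f/25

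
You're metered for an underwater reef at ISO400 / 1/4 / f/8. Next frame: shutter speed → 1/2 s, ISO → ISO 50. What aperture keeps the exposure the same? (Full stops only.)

f/4

Shutter speed: 1/4 → 1/2 — 1 stop slower (brighter).
ISO: 400 → 200 → 100 → 50 — 3 stops dropped (darker).
Net change so far: 2 stops darker. Offset with the aperture: f/8 → f/5.6 → f/4.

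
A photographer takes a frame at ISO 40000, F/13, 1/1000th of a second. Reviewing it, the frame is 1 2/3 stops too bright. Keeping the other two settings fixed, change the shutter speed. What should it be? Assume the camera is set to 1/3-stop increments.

1/3200s

Overexposed by 1 2/3 stops → need 1 2/3 stops darker.
Shutter speed: 1/1000 → 1/1250 → 1/1600 → 1/2000 → 1/2500 → 1/3200.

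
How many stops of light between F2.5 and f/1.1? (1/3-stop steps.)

2 1/3 stops

f/2.5 → f/2.2 → f/2 → f/1.8 → f/1.6 → f/1.4 → f/1.2 → f/1.1 — count the steps: 7 third-stops = 2 1/3 stops.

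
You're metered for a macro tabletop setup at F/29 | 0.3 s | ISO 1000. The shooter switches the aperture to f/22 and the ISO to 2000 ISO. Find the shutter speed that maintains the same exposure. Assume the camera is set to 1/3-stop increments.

1/10s

Aperture: f/29 → f/25 → f/22 — 2/3 stop larger aperture (brighter).
ISO: 1000 → 1250 → 1600 → 2000 — 1 stop raised (brighter).
Net change so far: 1 2/3 stops brighter. Offset with the shutter speed: 0.3 → 1/4 → 1/5 → 1/6 → 1/8 → 1/10.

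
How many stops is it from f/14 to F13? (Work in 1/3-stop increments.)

f/14 → f/13 — count the steps: 1 third-stops = 1/3 stop.

1/3 stop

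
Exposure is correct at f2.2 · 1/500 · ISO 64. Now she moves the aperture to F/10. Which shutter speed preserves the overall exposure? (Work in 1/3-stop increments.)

1/25s

Aperture: f/2.2 → f/2.5 → f/2.8 → f/3.2 → f/3.5 → f/4 → f/4.5 → f/5 → f/5.6 → f/6.3 → f/7.1 → f/8 → f/9 → f/10 — 4 1/3 stops stopped down (darker).
Need 4 1/3 stops brighter from the shutter speed: 1/500 → 1/400 → 1/320 → 1/250 → 1/200 → 1/160 → 1/125 → 1/100 → 1/80 → 1/60 → 1/50 → 1/40 → 1/30 → 1/25.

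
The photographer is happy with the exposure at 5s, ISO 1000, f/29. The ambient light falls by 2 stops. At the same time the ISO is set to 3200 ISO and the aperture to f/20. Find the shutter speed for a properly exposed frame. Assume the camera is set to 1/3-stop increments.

3.2 s

Scene light: 2 stops darker.
ISO: 1000 → 1250 → 1600 → 2000 → 2500 → 3200 — 1 2/3 stops raised (brighter).
Aperture: f/29 → f/25 → f/22 → f/20 — 1 stop wider (brighter).
Net so far: 2/3 stop brighter. Shutter speed: 5 → 4 → 3.2.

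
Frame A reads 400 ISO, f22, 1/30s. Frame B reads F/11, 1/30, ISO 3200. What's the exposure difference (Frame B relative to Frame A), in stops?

5 stops brighter

Aperture: f/22 → f/16 → f/11 — 2 stops larger aperture (brighter).
Shutter speed: unchanged.
ISO: 400 → 800 → 1600 → 3200 — 3 stops raised (brighter).
Net: +2 +3 = +5 stops.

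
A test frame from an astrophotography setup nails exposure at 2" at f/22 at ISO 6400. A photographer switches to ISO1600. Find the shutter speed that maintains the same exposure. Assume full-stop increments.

8 s

ISO: 6400 → 3200 → 1600 — 2 stops lower (darker).
Need 2 stops brighter from the shutter speed: 2 → 4 → 8.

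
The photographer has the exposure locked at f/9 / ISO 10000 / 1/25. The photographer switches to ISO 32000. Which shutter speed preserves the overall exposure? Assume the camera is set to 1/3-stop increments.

1/80s

ISO: 10000 → 12800 → 16000 → 20000 → 25600 → 32000 — 1 2/3 stops raised (brighter).
Need 1 2/3 stops darker from the shutter speed: 1/25 → 1/30 → 1/40 → 1/50 → 1/60 → 1/80.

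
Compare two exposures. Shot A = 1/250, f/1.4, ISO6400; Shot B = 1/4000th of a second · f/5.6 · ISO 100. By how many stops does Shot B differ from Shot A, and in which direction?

Aperture: f/1.4 → f/2 → f/2.8 → f/4 → f/5.6 — 4 stops narrower (darker).
Shutter speed: 1/250 → 1/500 → 1/1000 → 1/2000 → 1/4000 — 4 stops faster (darker).
ISO: 6400 → 3200 → 1600 → 800 → 400 → 200 → 100 — 6 stops lower (darker).
Net: −4 −4 −6 = −14 stops.

14 stops darker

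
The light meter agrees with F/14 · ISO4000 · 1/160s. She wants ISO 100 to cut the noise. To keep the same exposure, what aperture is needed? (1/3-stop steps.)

ISO: 4000 → 3200 → 2500 → 2000 → 1600 → 1250 → 1000 → 800 → 640 → 500 → 400 → 320 → 250 → 200 → 160 → 125 → 100 — 5 1/3 stops lower (darker).
Need 5 1/3 stops brighter from the aperture: f/14 → f/13 → f/11 → f/10 → f/9 → f/8 → f/7.1 → f/6.3 → f/5.6 → f/5 → f/4.5 → f/4 → f/3.5 → f/3.2 → f/2.8 → f/2.5 → f/2.2.

f/2.2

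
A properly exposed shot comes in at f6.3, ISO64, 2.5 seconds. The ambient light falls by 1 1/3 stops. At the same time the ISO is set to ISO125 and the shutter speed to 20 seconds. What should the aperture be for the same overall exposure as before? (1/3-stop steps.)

f/16

Scene light: 1 1/3 stops darker.
ISO: 64 → 80 → 100 → 125 — 1 stop higher (brighter).
Shutter speed: 2.5 → 3.2 → 4 → 5 → 6 → 8 → 10 → 13 → 15 → 20 — 3 stops slower (brighter).
Net so far: 2 2/3 stops brighter. Aperture: f/6.3 → f/7.1 → f/8 → f/9 → f/10 → f/11 → f/13 → f/14 → f/16.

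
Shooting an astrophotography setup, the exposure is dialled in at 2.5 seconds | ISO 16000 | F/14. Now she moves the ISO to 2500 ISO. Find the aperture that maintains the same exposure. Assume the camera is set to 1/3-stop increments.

f/5.6

ISO: 16000 → 12800 → 10000 → 8000 → 6400 → 5000 → 4000 → 3200 → 2500 — 2 2/3 stops dropped (darker).
Need 2 2/3 stops brighter from the aperture: f/14 → f/13 → f/11 → f/10 → f/9 → f/8 → f/7.1 → f/6.3 → f/5.6.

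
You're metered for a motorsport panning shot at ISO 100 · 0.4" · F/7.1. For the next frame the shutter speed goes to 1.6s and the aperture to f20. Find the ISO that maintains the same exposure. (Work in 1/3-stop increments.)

Shutter speed: 0.4 → 0.5 → 0.6 → 0.8 → 1 → 1.3 → 1.6 — 2 stops longer (brighter).
Aperture: f/7.1 → f/8 → f/9 → f/10 → f/11 → f/13 → f/14 → f/16 → f/18 → f/20 — 3 stops narrower (darker).
Net change so far: 1 stop darker. Offset with the ISO: 100 → 125 → 160 → 200.

ISO 200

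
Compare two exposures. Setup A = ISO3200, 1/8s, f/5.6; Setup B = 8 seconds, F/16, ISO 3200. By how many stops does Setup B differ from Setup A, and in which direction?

3 stops brighter

Aperture: f/5.6 → f/8 → f/11 → f/16 — 3 stops smaller aperture (darker).
Shutter speed: 1/8 → 1/4 → 1/2 → 1 → 2 → 4 → 8 — 6 stops longer (brighter).
ISO: unchanged.
Net: −3 +6 = +3 stops.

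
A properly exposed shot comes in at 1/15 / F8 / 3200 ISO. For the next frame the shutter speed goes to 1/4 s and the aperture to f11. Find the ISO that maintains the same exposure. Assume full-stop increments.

Shutter speed: 1/15 → 1/8 → 1/4 — 2 stops slower (brighter).
Aperture: f/8 → f/11 — 1 stop smaller aperture (darker).
Net change so far: 1 stop brighter. Offset with the ISO: 3200 → 1600.

ISO 1600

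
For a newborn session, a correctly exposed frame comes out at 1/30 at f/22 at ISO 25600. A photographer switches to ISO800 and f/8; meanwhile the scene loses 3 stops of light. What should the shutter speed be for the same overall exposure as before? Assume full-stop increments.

Scene light: 3 stops darker.
ISO: 25600 → 12800 → 6400 → 3200 → 1600 → 800 — 5 stops lower (darker).
Aperture: f/22 → f/16 → f/11 → f/8 — 3 stops wider (brighter).
Net so far: 5 stops darker. Shutter speed: 1/30 → 1/15 → 1/8 → 1/4 → 1/2 → 1.

1 s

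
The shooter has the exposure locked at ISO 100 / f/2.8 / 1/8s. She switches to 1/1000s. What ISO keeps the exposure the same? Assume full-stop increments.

ISO 12800

Shutter speed: 1/8 → 1/15 → 1/30 → 1/60 → 1/125 → 1/250 → 1/500 → 1/1000 — 7 stops faster (darker).
Need 7 stops brighter from the ISO: 100 → 200 → 400 → 800 → 1600 → 3200 → 6400 → 12800.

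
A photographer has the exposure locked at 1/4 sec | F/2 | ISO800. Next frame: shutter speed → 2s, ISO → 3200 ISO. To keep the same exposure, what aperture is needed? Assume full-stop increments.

f/11

Shutter speed: 1/4 → 1/2 → 1 → 2 — 3 stops slower (brighter).
ISO: 800 → 1600 → 3200 — 2 stops raised (brighter).
Net change so far: 5 stops brighter. Offset with the aperture: f/2 → f/2.8 → f/4 → f/5.6 → f/8 → f/11.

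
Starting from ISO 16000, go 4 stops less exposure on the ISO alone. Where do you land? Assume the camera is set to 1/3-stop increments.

ISO 1000

ISO: 16000 → 12800 → 10000 → 8000 → 6400 → 5000 → 4000 → 3200 → 2500 → 2000 → 1600 → 1250 → 1000 — 4 stops lower (darker).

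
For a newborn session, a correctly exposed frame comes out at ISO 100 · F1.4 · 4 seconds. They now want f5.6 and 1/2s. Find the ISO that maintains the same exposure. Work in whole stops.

Aperture: f/1.4 → f/2 → f/2.8 → f/4 → f/5.6 — 4 stops stopped down (darker).
Shutter speed: 4 → 2 → 1 → 1/2 — 3 stops faster (darker).
Net change so far: 7 stops darker. Offset with the ISO: 100 → 200 → 400 → 800 → 1600 → 3200 → 6400 → 12800.

ISO 12800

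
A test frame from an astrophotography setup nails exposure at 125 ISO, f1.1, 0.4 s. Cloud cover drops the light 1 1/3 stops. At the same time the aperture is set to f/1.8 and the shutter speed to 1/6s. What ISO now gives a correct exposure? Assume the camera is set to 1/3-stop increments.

Scene light: 1 1/3 stops darker.
Aperture: f/1.1 → f/1.2 → f/1.4 → f/1.6 → f/1.8 — 1 1/3 stops smaller aperture (darker).
Shutter speed: 0.4 → 0.3 → 1/4 → 1/5 → 1/6 — 1 1/3 stops faster (darker).
Net so far: 4 stops darker. ISO: 125 → 160 → 200 → 250 → 320 → 400 → 500 → 640 → 800 → 1000 → 1250 → 1600 → 2000.

ISO 2000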